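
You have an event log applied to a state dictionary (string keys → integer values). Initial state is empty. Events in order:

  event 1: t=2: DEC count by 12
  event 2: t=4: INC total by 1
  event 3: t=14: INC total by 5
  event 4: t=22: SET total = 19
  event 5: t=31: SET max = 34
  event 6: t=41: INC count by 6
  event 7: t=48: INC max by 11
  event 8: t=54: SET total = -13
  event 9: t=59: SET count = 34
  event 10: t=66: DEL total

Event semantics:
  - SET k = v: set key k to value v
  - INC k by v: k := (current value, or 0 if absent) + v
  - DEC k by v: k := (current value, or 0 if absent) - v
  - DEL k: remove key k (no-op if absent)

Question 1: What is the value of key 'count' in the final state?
Track key 'count' through all 10 events:
  event 1 (t=2: DEC count by 12): count (absent) -> -12
  event 2 (t=4: INC total by 1): count unchanged
  event 3 (t=14: INC total by 5): count unchanged
  event 4 (t=22: SET total = 19): count unchanged
  event 5 (t=31: SET max = 34): count unchanged
  event 6 (t=41: INC count by 6): count -12 -> -6
  event 7 (t=48: INC max by 11): count unchanged
  event 8 (t=54: SET total = -13): count unchanged
  event 9 (t=59: SET count = 34): count -6 -> 34
  event 10 (t=66: DEL total): count unchanged
Final: count = 34

Answer: 34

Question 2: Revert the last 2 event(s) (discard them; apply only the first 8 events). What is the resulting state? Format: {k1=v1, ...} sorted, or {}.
Keep first 8 events (discard last 2):
  after event 1 (t=2: DEC count by 12): {count=-12}
  after event 2 (t=4: INC total by 1): {count=-12, total=1}
  after event 3 (t=14: INC total by 5): {count=-12, total=6}
  after event 4 (t=22: SET total = 19): {count=-12, total=19}
  after event 5 (t=31: SET max = 34): {count=-12, max=34, total=19}
  after event 6 (t=41: INC count by 6): {count=-6, max=34, total=19}
  after event 7 (t=48: INC max by 11): {count=-6, max=45, total=19}
  after event 8 (t=54: SET total = -13): {count=-6, max=45, total=-13}

Answer: {count=-6, max=45, total=-13}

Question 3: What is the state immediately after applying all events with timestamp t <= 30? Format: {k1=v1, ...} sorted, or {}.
Answer: {count=-12, total=19}

Derivation:
Apply events with t <= 30 (4 events):
  after event 1 (t=2: DEC count by 12): {count=-12}
  after event 2 (t=4: INC total by 1): {count=-12, total=1}
  after event 3 (t=14: INC total by 5): {count=-12, total=6}
  after event 4 (t=22: SET total = 19): {count=-12, total=19}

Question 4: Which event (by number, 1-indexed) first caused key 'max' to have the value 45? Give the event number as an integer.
Looking for first event where max becomes 45:
  event 5: max = 34
  event 6: max = 34
  event 7: max 34 -> 45  <-- first match

Answer: 7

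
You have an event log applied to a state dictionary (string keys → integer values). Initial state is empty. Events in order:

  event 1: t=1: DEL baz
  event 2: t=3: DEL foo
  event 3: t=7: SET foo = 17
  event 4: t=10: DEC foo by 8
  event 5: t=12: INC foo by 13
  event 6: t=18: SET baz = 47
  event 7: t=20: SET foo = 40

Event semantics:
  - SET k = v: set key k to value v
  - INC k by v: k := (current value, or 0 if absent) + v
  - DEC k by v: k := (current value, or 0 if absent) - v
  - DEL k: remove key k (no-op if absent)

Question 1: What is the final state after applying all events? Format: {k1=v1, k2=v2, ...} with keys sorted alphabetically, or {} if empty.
  after event 1 (t=1: DEL baz): {}
  after event 2 (t=3: DEL foo): {}
  after event 3 (t=7: SET foo = 17): {foo=17}
  after event 4 (t=10: DEC foo by 8): {foo=9}
  after event 5 (t=12: INC foo by 13): {foo=22}
  after event 6 (t=18: SET baz = 47): {baz=47, foo=22}
  after event 7 (t=20: SET foo = 40): {baz=47, foo=40}

Answer: {baz=47, foo=40}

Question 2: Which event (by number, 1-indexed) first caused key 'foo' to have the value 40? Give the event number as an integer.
Looking for first event where foo becomes 40:
  event 3: foo = 17
  event 4: foo = 9
  event 5: foo = 22
  event 6: foo = 22
  event 7: foo 22 -> 40  <-- first match

Answer: 7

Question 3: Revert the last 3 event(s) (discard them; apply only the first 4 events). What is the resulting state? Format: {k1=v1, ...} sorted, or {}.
Keep first 4 events (discard last 3):
  after event 1 (t=1: DEL baz): {}
  after event 2 (t=3: DEL foo): {}
  after event 3 (t=7: SET foo = 17): {foo=17}
  after event 4 (t=10: DEC foo by 8): {foo=9}

Answer: {foo=9}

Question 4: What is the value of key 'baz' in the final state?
Track key 'baz' through all 7 events:
  event 1 (t=1: DEL baz): baz (absent) -> (absent)
  event 2 (t=3: DEL foo): baz unchanged
  event 3 (t=7: SET foo = 17): baz unchanged
  event 4 (t=10: DEC foo by 8): baz unchanged
  event 5 (t=12: INC foo by 13): baz unchanged
  event 6 (t=18: SET baz = 47): baz (absent) -> 47
  event 7 (t=20: SET foo = 40): baz unchanged
Final: baz = 47

Answer: 47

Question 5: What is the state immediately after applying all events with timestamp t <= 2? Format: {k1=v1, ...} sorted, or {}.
Answer: {}

Derivation:
Apply events with t <= 2 (1 events):
  after event 1 (t=1: DEL baz): {}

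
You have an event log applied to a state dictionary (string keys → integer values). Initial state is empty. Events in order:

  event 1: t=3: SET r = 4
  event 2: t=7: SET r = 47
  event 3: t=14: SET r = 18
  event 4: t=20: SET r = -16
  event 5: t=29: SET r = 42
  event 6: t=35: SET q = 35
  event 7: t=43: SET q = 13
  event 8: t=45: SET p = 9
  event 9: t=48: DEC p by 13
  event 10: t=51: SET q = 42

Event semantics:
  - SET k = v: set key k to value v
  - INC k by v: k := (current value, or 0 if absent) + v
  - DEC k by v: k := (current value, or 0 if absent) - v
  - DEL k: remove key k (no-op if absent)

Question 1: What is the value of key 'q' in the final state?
Track key 'q' through all 10 events:
  event 1 (t=3: SET r = 4): q unchanged
  event 2 (t=7: SET r = 47): q unchanged
  event 3 (t=14: SET r = 18): q unchanged
  event 4 (t=20: SET r = -16): q unchanged
  event 5 (t=29: SET r = 42): q unchanged
  event 6 (t=35: SET q = 35): q (absent) -> 35
  event 7 (t=43: SET q = 13): q 35 -> 13
  event 8 (t=45: SET p = 9): q unchanged
  event 9 (t=48: DEC p by 13): q unchanged
  event 10 (t=51: SET q = 42): q 13 -> 42
Final: q = 42

Answer: 42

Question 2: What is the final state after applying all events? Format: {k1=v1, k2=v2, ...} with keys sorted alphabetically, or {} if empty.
Answer: {p=-4, q=42, r=42}

Derivation:
  after event 1 (t=3: SET r = 4): {r=4}
  after event 2 (t=7: SET r = 47): {r=47}
  after event 3 (t=14: SET r = 18): {r=18}
  after event 4 (t=20: SET r = -16): {r=-16}
  after event 5 (t=29: SET r = 42): {r=42}
  after event 6 (t=35: SET q = 35): {q=35, r=42}
  after event 7 (t=43: SET q = 13): {q=13, r=42}
  after event 8 (t=45: SET p = 9): {p=9, q=13, r=42}
  after event 9 (t=48: DEC p by 13): {p=-4, q=13, r=42}
  after event 10 (t=51: SET q = 42): {p=-4, q=42, r=42}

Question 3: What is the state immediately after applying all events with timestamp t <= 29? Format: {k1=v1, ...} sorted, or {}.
Apply events with t <= 29 (5 events):
  after event 1 (t=3: SET r = 4): {r=4}
  after event 2 (t=7: SET r = 47): {r=47}
  after event 3 (t=14: SET r = 18): {r=18}
  after event 4 (t=20: SET r = -16): {r=-16}
  after event 5 (t=29: SET r = 42): {r=42}

Answer: {r=42}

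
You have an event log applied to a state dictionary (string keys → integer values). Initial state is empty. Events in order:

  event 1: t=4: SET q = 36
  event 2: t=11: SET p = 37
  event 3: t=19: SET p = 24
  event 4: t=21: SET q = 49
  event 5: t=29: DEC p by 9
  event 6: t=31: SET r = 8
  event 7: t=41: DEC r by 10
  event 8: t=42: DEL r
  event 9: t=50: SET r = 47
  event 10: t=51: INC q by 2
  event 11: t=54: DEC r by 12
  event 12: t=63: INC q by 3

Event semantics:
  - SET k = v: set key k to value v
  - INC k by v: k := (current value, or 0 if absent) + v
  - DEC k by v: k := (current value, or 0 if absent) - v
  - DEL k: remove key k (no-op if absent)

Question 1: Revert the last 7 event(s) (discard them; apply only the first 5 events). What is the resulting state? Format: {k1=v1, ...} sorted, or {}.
Keep first 5 events (discard last 7):
  after event 1 (t=4: SET q = 36): {q=36}
  after event 2 (t=11: SET p = 37): {p=37, q=36}
  after event 3 (t=19: SET p = 24): {p=24, q=36}
  after event 4 (t=21: SET q = 49): {p=24, q=49}
  after event 5 (t=29: DEC p by 9): {p=15, q=49}

Answer: {p=15, q=49}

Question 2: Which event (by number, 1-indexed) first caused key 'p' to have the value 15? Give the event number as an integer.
Looking for first event where p becomes 15:
  event 2: p = 37
  event 3: p = 24
  event 4: p = 24
  event 5: p 24 -> 15  <-- first match

Answer: 5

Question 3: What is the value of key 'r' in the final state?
Track key 'r' through all 12 events:
  event 1 (t=4: SET q = 36): r unchanged
  event 2 (t=11: SET p = 37): r unchanged
  event 3 (t=19: SET p = 24): r unchanged
  event 4 (t=21: SET q = 49): r unchanged
  event 5 (t=29: DEC p by 9): r unchanged
  event 6 (t=31: SET r = 8): r (absent) -> 8
  event 7 (t=41: DEC r by 10): r 8 -> -2
  event 8 (t=42: DEL r): r -2 -> (absent)
  event 9 (t=50: SET r = 47): r (absent) -> 47
  event 10 (t=51: INC q by 2): r unchanged
  event 11 (t=54: DEC r by 12): r 47 -> 35
  event 12 (t=63: INC q by 3): r unchanged
Final: r = 35

Answer: 35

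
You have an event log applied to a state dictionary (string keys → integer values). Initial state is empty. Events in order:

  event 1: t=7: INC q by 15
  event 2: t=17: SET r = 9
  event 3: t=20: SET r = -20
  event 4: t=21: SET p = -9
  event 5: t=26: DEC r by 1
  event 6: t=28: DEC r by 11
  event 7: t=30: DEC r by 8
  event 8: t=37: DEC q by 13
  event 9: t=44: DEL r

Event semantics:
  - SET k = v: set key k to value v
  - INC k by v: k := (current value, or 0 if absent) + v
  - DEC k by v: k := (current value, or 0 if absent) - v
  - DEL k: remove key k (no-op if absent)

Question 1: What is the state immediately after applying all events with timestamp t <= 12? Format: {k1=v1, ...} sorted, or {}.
Answer: {q=15}

Derivation:
Apply events with t <= 12 (1 events):
  after event 1 (t=7: INC q by 15): {q=15}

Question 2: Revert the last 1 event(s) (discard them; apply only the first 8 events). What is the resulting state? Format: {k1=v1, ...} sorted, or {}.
Keep first 8 events (discard last 1):
  after event 1 (t=7: INC q by 15): {q=15}
  after event 2 (t=17: SET r = 9): {q=15, r=9}
  after event 3 (t=20: SET r = -20): {q=15, r=-20}
  after event 4 (t=21: SET p = -9): {p=-9, q=15, r=-20}
  after event 5 (t=26: DEC r by 1): {p=-9, q=15, r=-21}
  after event 6 (t=28: DEC r by 11): {p=-9, q=15, r=-32}
  after event 7 (t=30: DEC r by 8): {p=-9, q=15, r=-40}
  after event 8 (t=37: DEC q by 13): {p=-9, q=2, r=-40}

Answer: {p=-9, q=2, r=-40}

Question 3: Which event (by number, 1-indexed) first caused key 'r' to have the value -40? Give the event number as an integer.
Answer: 7

Derivation:
Looking for first event where r becomes -40:
  event 2: r = 9
  event 3: r = -20
  event 4: r = -20
  event 5: r = -21
  event 6: r = -32
  event 7: r -32 -> -40  <-- first match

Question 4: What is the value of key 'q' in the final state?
Track key 'q' through all 9 events:
  event 1 (t=7: INC q by 15): q (absent) -> 15
  event 2 (t=17: SET r = 9): q unchanged
  event 3 (t=20: SET r = -20): q unchanged
  event 4 (t=21: SET p = -9): q unchanged
  event 5 (t=26: DEC r by 1): q unchanged
  event 6 (t=28: DEC r by 11): q unchanged
  event 7 (t=30: DEC r by 8): q unchanged
  event 8 (t=37: DEC q by 13): q 15 -> 2
  event 9 (t=44: DEL r): q unchanged
Final: q = 2

Answer: 2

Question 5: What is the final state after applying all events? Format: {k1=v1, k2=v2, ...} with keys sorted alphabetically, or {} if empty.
  after event 1 (t=7: INC q by 15): {q=15}
  after event 2 (t=17: SET r = 9): {q=15, r=9}
  after event 3 (t=20: SET r = -20): {q=15, r=-20}
  after event 4 (t=21: SET p = -9): {p=-9, q=15, r=-20}
  after event 5 (t=26: DEC r by 1): {p=-9, q=15, r=-21}
  after event 6 (t=28: DEC r by 11): {p=-9, q=15, r=-32}
  after event 7 (t=30: DEC r by 8): {p=-9, q=15, r=-40}
  after event 8 (t=37: DEC q by 13): {p=-9, q=2, r=-40}
  after event 9 (t=44: DEL r): {p=-9, q=2}

Answer: {p=-9, q=2}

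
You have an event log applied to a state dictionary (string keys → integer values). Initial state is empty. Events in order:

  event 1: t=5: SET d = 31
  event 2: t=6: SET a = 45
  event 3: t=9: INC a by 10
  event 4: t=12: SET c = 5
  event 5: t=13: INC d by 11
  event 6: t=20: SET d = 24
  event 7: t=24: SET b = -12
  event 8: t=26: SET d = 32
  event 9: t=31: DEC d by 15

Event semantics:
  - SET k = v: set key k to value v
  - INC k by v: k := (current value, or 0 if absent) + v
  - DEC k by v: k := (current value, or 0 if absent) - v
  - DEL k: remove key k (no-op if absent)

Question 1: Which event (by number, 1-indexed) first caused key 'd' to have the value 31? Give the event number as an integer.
Answer: 1

Derivation:
Looking for first event where d becomes 31:
  event 1: d (absent) -> 31  <-- first match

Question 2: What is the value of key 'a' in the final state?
Track key 'a' through all 9 events:
  event 1 (t=5: SET d = 31): a unchanged
  event 2 (t=6: SET a = 45): a (absent) -> 45
  event 3 (t=9: INC a by 10): a 45 -> 55
  event 4 (t=12: SET c = 5): a unchanged
  event 5 (t=13: INC d by 11): a unchanged
  event 6 (t=20: SET d = 24): a unchanged
  event 7 (t=24: SET b = -12): a unchanged
  event 8 (t=26: SET d = 32): a unchanged
  event 9 (t=31: DEC d by 15): a unchanged
Final: a = 55

Answer: 55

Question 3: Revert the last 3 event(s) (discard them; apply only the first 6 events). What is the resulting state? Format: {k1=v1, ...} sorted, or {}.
Keep first 6 events (discard last 3):
  after event 1 (t=5: SET d = 31): {d=31}
  after event 2 (t=6: SET a = 45): {a=45, d=31}
  after event 3 (t=9: INC a by 10): {a=55, d=31}
  after event 4 (t=12: SET c = 5): {a=55, c=5, d=31}
  after event 5 (t=13: INC d by 11): {a=55, c=5, d=42}
  after event 6 (t=20: SET d = 24): {a=55, c=5, d=24}

Answer: {a=55, c=5, d=24}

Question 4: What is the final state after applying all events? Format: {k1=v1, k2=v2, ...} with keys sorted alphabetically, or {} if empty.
  after event 1 (t=5: SET d = 31): {d=31}
  after event 2 (t=6: SET a = 45): {a=45, d=31}
  after event 3 (t=9: INC a by 10): {a=55, d=31}
  after event 4 (t=12: SET c = 5): {a=55, c=5, d=31}
  after event 5 (t=13: INC d by 11): {a=55, c=5, d=42}
  after event 6 (t=20: SET d = 24): {a=55, c=5, d=24}
  after event 7 (t=24: SET b = -12): {a=55, b=-12, c=5, d=24}
  after event 8 (t=26: SET d = 32): {a=55, b=-12, c=5, d=32}
  after event 9 (t=31: DEC d by 15): {a=55, b=-12, c=5, d=17}

Answer: {a=55, b=-12, c=5, d=17}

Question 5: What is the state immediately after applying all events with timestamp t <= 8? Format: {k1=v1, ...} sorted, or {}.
Answer: {a=45, d=31}

Derivation:
Apply events with t <= 8 (2 events):
  after event 1 (t=5: SET d = 31): {d=31}
  after event 2 (t=6: SET a = 45): {a=45, d=31}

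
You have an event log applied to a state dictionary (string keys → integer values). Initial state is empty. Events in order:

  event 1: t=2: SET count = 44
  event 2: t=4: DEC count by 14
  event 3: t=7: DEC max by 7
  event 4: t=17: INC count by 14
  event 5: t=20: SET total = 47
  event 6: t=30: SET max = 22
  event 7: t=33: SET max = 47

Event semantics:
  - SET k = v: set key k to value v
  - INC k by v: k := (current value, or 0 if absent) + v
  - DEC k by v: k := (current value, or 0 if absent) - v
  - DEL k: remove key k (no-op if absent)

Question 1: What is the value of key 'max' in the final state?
Track key 'max' through all 7 events:
  event 1 (t=2: SET count = 44): max unchanged
  event 2 (t=4: DEC count by 14): max unchanged
  event 3 (t=7: DEC max by 7): max (absent) -> -7
  event 4 (t=17: INC count by 14): max unchanged
  event 5 (t=20: SET total = 47): max unchanged
  event 6 (t=30: SET max = 22): max -7 -> 22
  event 7 (t=33: SET max = 47): max 22 -> 47
Final: max = 47

Answer: 47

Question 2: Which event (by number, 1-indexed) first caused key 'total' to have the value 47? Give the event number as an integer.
Looking for first event where total becomes 47:
  event 5: total (absent) -> 47  <-- first match

Answer: 5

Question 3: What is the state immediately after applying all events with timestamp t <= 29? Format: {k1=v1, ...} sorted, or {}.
Apply events with t <= 29 (5 events):
  after event 1 (t=2: SET count = 44): {count=44}
  after event 2 (t=4: DEC count by 14): {count=30}
  after event 3 (t=7: DEC max by 7): {count=30, max=-7}
  after event 4 (t=17: INC count by 14): {count=44, max=-7}
  after event 5 (t=20: SET total = 47): {count=44, max=-7, total=47}

Answer: {count=44, max=-7, total=47}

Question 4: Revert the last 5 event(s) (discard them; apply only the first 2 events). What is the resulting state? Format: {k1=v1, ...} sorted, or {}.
Answer: {count=30}

Derivation:
Keep first 2 events (discard last 5):
  after event 1 (t=2: SET count = 44): {count=44}
  after event 2 (t=4: DEC count by 14): {count=30}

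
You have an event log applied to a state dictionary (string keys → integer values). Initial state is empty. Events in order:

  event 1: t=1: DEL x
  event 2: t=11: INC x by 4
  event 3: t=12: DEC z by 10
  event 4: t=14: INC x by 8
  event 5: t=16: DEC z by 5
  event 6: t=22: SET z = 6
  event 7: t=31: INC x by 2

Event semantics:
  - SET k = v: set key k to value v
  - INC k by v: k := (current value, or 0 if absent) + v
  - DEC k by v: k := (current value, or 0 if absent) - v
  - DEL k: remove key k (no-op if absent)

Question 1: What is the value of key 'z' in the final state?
Track key 'z' through all 7 events:
  event 1 (t=1: DEL x): z unchanged
  event 2 (t=11: INC x by 4): z unchanged
  event 3 (t=12: DEC z by 10): z (absent) -> -10
  event 4 (t=14: INC x by 8): z unchanged
  event 5 (t=16: DEC z by 5): z -10 -> -15
  event 6 (t=22: SET z = 6): z -15 -> 6
  event 7 (t=31: INC x by 2): z unchanged
Final: z = 6

Answer: 6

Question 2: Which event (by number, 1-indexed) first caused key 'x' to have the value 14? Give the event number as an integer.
Answer: 7

Derivation:
Looking for first event where x becomes 14:
  event 2: x = 4
  event 3: x = 4
  event 4: x = 12
  event 5: x = 12
  event 6: x = 12
  event 7: x 12 -> 14  <-- first match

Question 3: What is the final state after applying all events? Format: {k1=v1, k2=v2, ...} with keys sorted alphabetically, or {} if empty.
Answer: {x=14, z=6}

Derivation:
  after event 1 (t=1: DEL x): {}
  after event 2 (t=11: INC x by 4): {x=4}
  after event 3 (t=12: DEC z by 10): {x=4, z=-10}
  after event 4 (t=14: INC x by 8): {x=12, z=-10}
  after event 5 (t=16: DEC z by 5): {x=12, z=-15}
  after event 6 (t=22: SET z = 6): {x=12, z=6}
  after event 7 (t=31: INC x by 2): {x=14, z=6}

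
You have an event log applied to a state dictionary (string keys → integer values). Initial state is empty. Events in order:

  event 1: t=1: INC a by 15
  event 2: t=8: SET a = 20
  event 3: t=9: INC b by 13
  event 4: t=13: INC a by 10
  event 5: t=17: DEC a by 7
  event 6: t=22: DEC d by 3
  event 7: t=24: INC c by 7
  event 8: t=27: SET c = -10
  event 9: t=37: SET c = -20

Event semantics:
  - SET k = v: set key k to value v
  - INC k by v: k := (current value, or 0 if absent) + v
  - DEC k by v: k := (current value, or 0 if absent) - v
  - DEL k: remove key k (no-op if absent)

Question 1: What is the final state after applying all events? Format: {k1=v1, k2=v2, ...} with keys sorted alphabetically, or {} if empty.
Answer: {a=23, b=13, c=-20, d=-3}

Derivation:
  after event 1 (t=1: INC a by 15): {a=15}
  after event 2 (t=8: SET a = 20): {a=20}
  after event 3 (t=9: INC b by 13): {a=20, b=13}
  after event 4 (t=13: INC a by 10): {a=30, b=13}
  after event 5 (t=17: DEC a by 7): {a=23, b=13}
  after event 6 (t=22: DEC d by 3): {a=23, b=13, d=-3}
  after event 7 (t=24: INC c by 7): {a=23, b=13, c=7, d=-3}
  after event 8 (t=27: SET c = -10): {a=23, b=13, c=-10, d=-3}
  after event 9 (t=37: SET c = -20): {a=23, b=13, c=-20, d=-3}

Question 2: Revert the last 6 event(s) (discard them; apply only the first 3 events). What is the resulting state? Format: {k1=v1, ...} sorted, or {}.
Keep first 3 events (discard last 6):
  after event 1 (t=1: INC a by 15): {a=15}
  after event 2 (t=8: SET a = 20): {a=20}
  after event 3 (t=9: INC b by 13): {a=20, b=13}

Answer: {a=20, b=13}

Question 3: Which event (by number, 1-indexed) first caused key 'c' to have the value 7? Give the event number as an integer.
Answer: 7

Derivation:
Looking for first event where c becomes 7:
  event 7: c (absent) -> 7  <-- first match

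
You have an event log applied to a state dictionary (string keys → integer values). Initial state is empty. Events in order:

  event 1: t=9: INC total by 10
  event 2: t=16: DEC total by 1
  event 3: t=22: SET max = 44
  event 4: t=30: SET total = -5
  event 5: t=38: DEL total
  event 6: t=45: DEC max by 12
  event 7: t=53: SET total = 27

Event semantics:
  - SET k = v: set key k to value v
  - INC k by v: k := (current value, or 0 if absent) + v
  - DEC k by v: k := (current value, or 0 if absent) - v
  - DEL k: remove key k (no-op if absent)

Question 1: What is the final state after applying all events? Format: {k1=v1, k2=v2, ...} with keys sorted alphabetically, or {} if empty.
Answer: {max=32, total=27}

Derivation:
  after event 1 (t=9: INC total by 10): {total=10}
  after event 2 (t=16: DEC total by 1): {total=9}
  after event 3 (t=22: SET max = 44): {max=44, total=9}
  after event 4 (t=30: SET total = -5): {max=44, total=-5}
  after event 5 (t=38: DEL total): {max=44}
  after event 6 (t=45: DEC max by 12): {max=32}
  after event 7 (t=53: SET total = 27): {max=32, total=27}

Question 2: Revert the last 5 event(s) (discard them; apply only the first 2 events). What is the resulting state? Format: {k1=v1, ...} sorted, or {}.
Answer: {total=9}

Derivation:
Keep first 2 events (discard last 5):
  after event 1 (t=9: INC total by 10): {total=10}
  after event 2 (t=16: DEC total by 1): {total=9}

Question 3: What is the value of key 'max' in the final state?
Answer: 32

Derivation:
Track key 'max' through all 7 events:
  event 1 (t=9: INC total by 10): max unchanged
  event 2 (t=16: DEC total by 1): max unchanged
  event 3 (t=22: SET max = 44): max (absent) -> 44
  event 4 (t=30: SET total = -5): max unchanged
  event 5 (t=38: DEL total): max unchanged
  event 6 (t=45: DEC max by 12): max 44 -> 32
  event 7 (t=53: SET total = 27): max unchanged
Final: max = 32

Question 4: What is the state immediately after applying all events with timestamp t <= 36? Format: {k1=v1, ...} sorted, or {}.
Apply events with t <= 36 (4 events):
  after event 1 (t=9: INC total by 10): {total=10}
  after event 2 (t=16: DEC total by 1): {total=9}
  after event 3 (t=22: SET max = 44): {max=44, total=9}
  after event 4 (t=30: SET total = -5): {max=44, total=-5}

Answer: {max=44, total=-5}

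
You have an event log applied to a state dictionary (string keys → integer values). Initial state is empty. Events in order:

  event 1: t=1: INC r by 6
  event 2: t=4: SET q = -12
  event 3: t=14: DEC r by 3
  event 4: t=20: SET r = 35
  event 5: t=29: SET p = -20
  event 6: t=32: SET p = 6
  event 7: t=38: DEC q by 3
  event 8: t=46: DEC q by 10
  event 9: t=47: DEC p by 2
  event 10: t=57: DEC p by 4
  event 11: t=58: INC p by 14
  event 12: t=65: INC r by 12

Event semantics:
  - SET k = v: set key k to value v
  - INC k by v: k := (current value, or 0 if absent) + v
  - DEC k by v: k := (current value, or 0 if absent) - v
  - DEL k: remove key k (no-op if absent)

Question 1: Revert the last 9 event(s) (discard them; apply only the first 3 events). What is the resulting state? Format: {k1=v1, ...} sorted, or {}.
Answer: {q=-12, r=3}

Derivation:
Keep first 3 events (discard last 9):
  after event 1 (t=1: INC r by 6): {r=6}
  after event 2 (t=4: SET q = -12): {q=-12, r=6}
  after event 3 (t=14: DEC r by 3): {q=-12, r=3}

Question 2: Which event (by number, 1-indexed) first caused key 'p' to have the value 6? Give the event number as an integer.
Answer: 6

Derivation:
Looking for first event where p becomes 6:
  event 5: p = -20
  event 6: p -20 -> 6  <-- first match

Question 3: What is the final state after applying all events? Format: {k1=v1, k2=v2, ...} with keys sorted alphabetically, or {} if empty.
  after event 1 (t=1: INC r by 6): {r=6}
  after event 2 (t=4: SET q = -12): {q=-12, r=6}
  after event 3 (t=14: DEC r by 3): {q=-12, r=3}
  after event 4 (t=20: SET r = 35): {q=-12, r=35}
  after event 5 (t=29: SET p = -20): {p=-20, q=-12, r=35}
  after event 6 (t=32: SET p = 6): {p=6, q=-12, r=35}
  after event 7 (t=38: DEC q by 3): {p=6, q=-15, r=35}
  after event 8 (t=46: DEC q by 10): {p=6, q=-25, r=35}
  after event 9 (t=47: DEC p by 2): {p=4, q=-25, r=35}
  after event 10 (t=57: DEC p by 4): {p=0, q=-25, r=35}
  after event 11 (t=58: INC p by 14): {p=14, q=-25, r=35}
  after event 12 (t=65: INC r by 12): {p=14, q=-25, r=47}

Answer: {p=14, q=-25, r=47}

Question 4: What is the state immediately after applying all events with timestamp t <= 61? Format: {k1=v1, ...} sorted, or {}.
Answer: {p=14, q=-25, r=35}

Derivation:
Apply events with t <= 61 (11 events):
  after event 1 (t=1: INC r by 6): {r=6}
  after event 2 (t=4: SET q = -12): {q=-12, r=6}
  after event 3 (t=14: DEC r by 3): {q=-12, r=3}
  after event 4 (t=20: SET r = 35): {q=-12, r=35}
  after event 5 (t=29: SET p = -20): {p=-20, q=-12, r=35}
  after event 6 (t=32: SET p = 6): {p=6, q=-12, r=35}
  after event 7 (t=38: DEC q by 3): {p=6, q=-15, r=35}
  after event 8 (t=46: DEC q by 10): {p=6, q=-25, r=35}
  after event 9 (t=47: DEC p by 2): {p=4, q=-25, r=35}
  after event 10 (t=57: DEC p by 4): {p=0, q=-25, r=35}
  after event 11 (t=58: INC p by 14): {p=14, q=-25, r=35}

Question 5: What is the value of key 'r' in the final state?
Answer: 47

Derivation:
Track key 'r' through all 12 events:
  event 1 (t=1: INC r by 6): r (absent) -> 6
  event 2 (t=4: SET q = -12): r unchanged
  event 3 (t=14: DEC r by 3): r 6 -> 3
  event 4 (t=20: SET r = 35): r 3 -> 35
  event 5 (t=29: SET p = -20): r unchanged
  event 6 (t=32: SET p = 6): r unchanged
  event 7 (t=38: DEC q by 3): r unchanged
  event 8 (t=46: DEC q by 10): r unchanged
  event 9 (t=47: DEC p by 2): r unchanged
  event 10 (t=57: DEC p by 4): r unchanged
  event 11 (t=58: INC p by 14): r unchanged
  event 12 (t=65: INC r by 12): r 35 -> 47
Final: r = 47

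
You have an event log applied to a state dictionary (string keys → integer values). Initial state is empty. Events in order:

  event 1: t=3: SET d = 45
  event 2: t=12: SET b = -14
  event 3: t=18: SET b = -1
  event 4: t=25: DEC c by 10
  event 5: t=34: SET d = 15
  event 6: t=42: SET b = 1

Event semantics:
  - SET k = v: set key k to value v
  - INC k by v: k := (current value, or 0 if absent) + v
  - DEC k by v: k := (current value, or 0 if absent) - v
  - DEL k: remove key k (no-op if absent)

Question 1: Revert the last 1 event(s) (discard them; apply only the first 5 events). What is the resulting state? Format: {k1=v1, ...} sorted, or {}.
Answer: {b=-1, c=-10, d=15}

Derivation:
Keep first 5 events (discard last 1):
  after event 1 (t=3: SET d = 45): {d=45}
  after event 2 (t=12: SET b = -14): {b=-14, d=45}
  after event 3 (t=18: SET b = -1): {b=-1, d=45}
  after event 4 (t=25: DEC c by 10): {b=-1, c=-10, d=45}
  after event 5 (t=34: SET d = 15): {b=-1, c=-10, d=15}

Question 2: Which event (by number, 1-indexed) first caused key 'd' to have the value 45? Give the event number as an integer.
Looking for first event where d becomes 45:
  event 1: d (absent) -> 45  <-- first match

Answer: 1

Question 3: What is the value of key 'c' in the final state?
Track key 'c' through all 6 events:
  event 1 (t=3: SET d = 45): c unchanged
  event 2 (t=12: SET b = -14): c unchanged
  event 3 (t=18: SET b = -1): c unchanged
  event 4 (t=25: DEC c by 10): c (absent) -> -10
  event 5 (t=34: SET d = 15): c unchanged
  event 6 (t=42: SET b = 1): c unchanged
Final: c = -10

Answer: -10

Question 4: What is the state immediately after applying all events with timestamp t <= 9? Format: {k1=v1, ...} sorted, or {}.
Apply events with t <= 9 (1 events):
  after event 1 (t=3: SET d = 45): {d=45}

Answer: {d=45}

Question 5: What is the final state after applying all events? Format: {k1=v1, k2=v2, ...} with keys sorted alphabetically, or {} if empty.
  after event 1 (t=3: SET d = 45): {d=45}
  after event 2 (t=12: SET b = -14): {b=-14, d=45}
  after event 3 (t=18: SET b = -1): {b=-1, d=45}
  after event 4 (t=25: DEC c by 10): {b=-1, c=-10, d=45}
  after event 5 (t=34: SET d = 15): {b=-1, c=-10, d=15}
  after event 6 (t=42: SET b = 1): {b=1, c=-10, d=15}

Answer: {b=1, c=-10, d=15}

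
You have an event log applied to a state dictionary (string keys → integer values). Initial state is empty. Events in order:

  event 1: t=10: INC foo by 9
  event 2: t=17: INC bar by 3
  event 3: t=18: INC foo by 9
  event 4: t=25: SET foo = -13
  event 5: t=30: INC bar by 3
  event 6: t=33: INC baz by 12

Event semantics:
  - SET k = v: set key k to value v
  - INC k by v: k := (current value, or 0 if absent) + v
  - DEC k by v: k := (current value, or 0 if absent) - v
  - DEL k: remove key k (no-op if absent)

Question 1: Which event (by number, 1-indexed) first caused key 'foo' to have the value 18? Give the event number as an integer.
Answer: 3

Derivation:
Looking for first event where foo becomes 18:
  event 1: foo = 9
  event 2: foo = 9
  event 3: foo 9 -> 18  <-- first match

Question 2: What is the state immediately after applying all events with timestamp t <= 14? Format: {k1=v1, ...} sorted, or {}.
Answer: {foo=9}

Derivation:
Apply events with t <= 14 (1 events):
  after event 1 (t=10: INC foo by 9): {foo=9}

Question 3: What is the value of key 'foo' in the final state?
Track key 'foo' through all 6 events:
  event 1 (t=10: INC foo by 9): foo (absent) -> 9
  event 2 (t=17: INC bar by 3): foo unchanged
  event 3 (t=18: INC foo by 9): foo 9 -> 18
  event 4 (t=25: SET foo = -13): foo 18 -> -13
  event 5 (t=30: INC bar by 3): foo unchanged
  event 6 (t=33: INC baz by 12): foo unchanged
Final: foo = -13

Answer: -13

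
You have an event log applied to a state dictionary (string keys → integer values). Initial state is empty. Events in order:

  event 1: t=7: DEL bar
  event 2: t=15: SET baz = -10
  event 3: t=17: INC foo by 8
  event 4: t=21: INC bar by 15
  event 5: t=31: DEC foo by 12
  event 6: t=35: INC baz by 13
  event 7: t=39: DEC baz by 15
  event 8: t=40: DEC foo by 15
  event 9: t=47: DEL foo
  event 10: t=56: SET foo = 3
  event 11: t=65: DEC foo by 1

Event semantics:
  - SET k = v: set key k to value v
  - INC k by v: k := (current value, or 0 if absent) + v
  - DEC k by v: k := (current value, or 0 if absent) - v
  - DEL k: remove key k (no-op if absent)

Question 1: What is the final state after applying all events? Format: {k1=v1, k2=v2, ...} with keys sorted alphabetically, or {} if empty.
Answer: {bar=15, baz=-12, foo=2}

Derivation:
  after event 1 (t=7: DEL bar): {}
  after event 2 (t=15: SET baz = -10): {baz=-10}
  after event 3 (t=17: INC foo by 8): {baz=-10, foo=8}
  after event 4 (t=21: INC bar by 15): {bar=15, baz=-10, foo=8}
  after event 5 (t=31: DEC foo by 12): {bar=15, baz=-10, foo=-4}
  after event 6 (t=35: INC baz by 13): {bar=15, baz=3, foo=-4}
  after event 7 (t=39: DEC baz by 15): {bar=15, baz=-12, foo=-4}
  after event 8 (t=40: DEC foo by 15): {bar=15, baz=-12, foo=-19}
  after event 9 (t=47: DEL foo): {bar=15, baz=-12}
  after event 10 (t=56: SET foo = 3): {bar=15, baz=-12, foo=3}
  after event 11 (t=65: DEC foo by 1): {bar=15, baz=-12, foo=2}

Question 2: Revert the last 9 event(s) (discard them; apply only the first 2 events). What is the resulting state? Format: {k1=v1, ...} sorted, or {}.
Keep first 2 events (discard last 9):
  after event 1 (t=7: DEL bar): {}
  after event 2 (t=15: SET baz = -10): {baz=-10}

Answer: {baz=-10}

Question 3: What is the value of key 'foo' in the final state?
Track key 'foo' through all 11 events:
  event 1 (t=7: DEL bar): foo unchanged
  event 2 (t=15: SET baz = -10): foo unchanged
  event 3 (t=17: INC foo by 8): foo (absent) -> 8
  event 4 (t=21: INC bar by 15): foo unchanged
  event 5 (t=31: DEC foo by 12): foo 8 -> -4
  event 6 (t=35: INC baz by 13): foo unchanged
  event 7 (t=39: DEC baz by 15): foo unchanged
  event 8 (t=40: DEC foo by 15): foo -4 -> -19
  event 9 (t=47: DEL foo): foo -19 -> (absent)
  event 10 (t=56: SET foo = 3): foo (absent) -> 3
  event 11 (t=65: DEC foo by 1): foo 3 -> 2
Final: foo = 2

Answer: 2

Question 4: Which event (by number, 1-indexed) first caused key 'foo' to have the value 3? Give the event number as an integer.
Looking for first event where foo becomes 3:
  event 3: foo = 8
  event 4: foo = 8
  event 5: foo = -4
  event 6: foo = -4
  event 7: foo = -4
  event 8: foo = -19
  event 9: foo = (absent)
  event 10: foo (absent) -> 3  <-- first match

Answer: 10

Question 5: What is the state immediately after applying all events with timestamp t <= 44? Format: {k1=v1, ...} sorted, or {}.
Apply events with t <= 44 (8 events):
  after event 1 (t=7: DEL bar): {}
  after event 2 (t=15: SET baz = -10): {baz=-10}
  after event 3 (t=17: INC foo by 8): {baz=-10, foo=8}
  after event 4 (t=21: INC bar by 15): {bar=15, baz=-10, foo=8}
  after event 5 (t=31: DEC foo by 12): {bar=15, baz=-10, foo=-4}
  after event 6 (t=35: INC baz by 13): {bar=15, baz=3, foo=-4}
  after event 7 (t=39: DEC baz by 15): {bar=15, baz=-12, foo=-4}
  after event 8 (t=40: DEC foo by 15): {bar=15, baz=-12, foo=-19}

Answer: {bar=15, baz=-12, foo=-19}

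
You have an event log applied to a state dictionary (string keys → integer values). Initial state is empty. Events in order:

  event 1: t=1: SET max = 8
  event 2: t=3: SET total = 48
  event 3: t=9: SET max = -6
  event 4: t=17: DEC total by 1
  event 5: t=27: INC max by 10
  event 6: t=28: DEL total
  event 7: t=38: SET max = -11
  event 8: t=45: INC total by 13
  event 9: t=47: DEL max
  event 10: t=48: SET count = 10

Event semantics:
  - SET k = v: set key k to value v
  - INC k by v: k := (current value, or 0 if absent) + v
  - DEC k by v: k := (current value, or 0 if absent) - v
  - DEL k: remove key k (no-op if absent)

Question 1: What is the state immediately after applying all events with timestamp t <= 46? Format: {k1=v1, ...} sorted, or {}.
Answer: {max=-11, total=13}

Derivation:
Apply events with t <= 46 (8 events):
  after event 1 (t=1: SET max = 8): {max=8}
  after event 2 (t=3: SET total = 48): {max=8, total=48}
  after event 3 (t=9: SET max = -6): {max=-6, total=48}
  after event 4 (t=17: DEC total by 1): {max=-6, total=47}
  after event 5 (t=27: INC max by 10): {max=4, total=47}
  after event 6 (t=28: DEL total): {max=4}
  after event 7 (t=38: SET max = -11): {max=-11}
  after event 8 (t=45: INC total by 13): {max=-11, total=13}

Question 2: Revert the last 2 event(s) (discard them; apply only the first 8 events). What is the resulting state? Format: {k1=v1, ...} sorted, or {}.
Keep first 8 events (discard last 2):
  after event 1 (t=1: SET max = 8): {max=8}
  after event 2 (t=3: SET total = 48): {max=8, total=48}
  after event 3 (t=9: SET max = -6): {max=-6, total=48}
  after event 4 (t=17: DEC total by 1): {max=-6, total=47}
  after event 5 (t=27: INC max by 10): {max=4, total=47}
  after event 6 (t=28: DEL total): {max=4}
  after event 7 (t=38: SET max = -11): {max=-11}
  after event 8 (t=45: INC total by 13): {max=-11, total=13}

Answer: {max=-11, total=13}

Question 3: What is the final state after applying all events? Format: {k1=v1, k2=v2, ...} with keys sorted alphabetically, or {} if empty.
  after event 1 (t=1: SET max = 8): {max=8}
  after event 2 (t=3: SET total = 48): {max=8, total=48}
  after event 3 (t=9: SET max = -6): {max=-6, total=48}
  after event 4 (t=17: DEC total by 1): {max=-6, total=47}
  after event 5 (t=27: INC max by 10): {max=4, total=47}
  after event 6 (t=28: DEL total): {max=4}
  after event 7 (t=38: SET max = -11): {max=-11}
  after event 8 (t=45: INC total by 13): {max=-11, total=13}
  after event 9 (t=47: DEL max): {total=13}
  after event 10 (t=48: SET count = 10): {count=10, total=13}

Answer: {count=10, total=13}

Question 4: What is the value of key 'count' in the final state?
Answer: 10

Derivation:
Track key 'count' through all 10 events:
  event 1 (t=1: SET max = 8): count unchanged
  event 2 (t=3: SET total = 48): count unchanged
  event 3 (t=9: SET max = -6): count unchanged
  event 4 (t=17: DEC total by 1): count unchanged
  event 5 (t=27: INC max by 10): count unchanged
  event 6 (t=28: DEL total): count unchanged
  event 7 (t=38: SET max = -11): count unchanged
  event 8 (t=45: INC total by 13): count unchanged
  event 9 (t=47: DEL max): count unchanged
  event 10 (t=48: SET count = 10): count (absent) -> 10
Final: count = 10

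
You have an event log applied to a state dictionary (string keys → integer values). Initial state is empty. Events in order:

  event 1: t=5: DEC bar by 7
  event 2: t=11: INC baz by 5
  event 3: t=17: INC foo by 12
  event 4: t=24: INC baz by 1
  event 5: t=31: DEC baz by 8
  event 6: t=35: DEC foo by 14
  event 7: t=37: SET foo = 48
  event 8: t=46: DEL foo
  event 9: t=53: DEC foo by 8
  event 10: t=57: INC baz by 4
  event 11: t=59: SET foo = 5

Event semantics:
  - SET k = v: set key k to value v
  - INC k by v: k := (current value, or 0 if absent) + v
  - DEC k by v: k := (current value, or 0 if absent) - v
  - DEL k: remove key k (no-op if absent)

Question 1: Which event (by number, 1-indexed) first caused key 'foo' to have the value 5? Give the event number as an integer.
Answer: 11

Derivation:
Looking for first event where foo becomes 5:
  event 3: foo = 12
  event 4: foo = 12
  event 5: foo = 12
  event 6: foo = -2
  event 7: foo = 48
  event 8: foo = (absent)
  event 9: foo = -8
  event 10: foo = -8
  event 11: foo -8 -> 5  <-- first match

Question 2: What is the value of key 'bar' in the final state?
Answer: -7

Derivation:
Track key 'bar' through all 11 events:
  event 1 (t=5: DEC bar by 7): bar (absent) -> -7
  event 2 (t=11: INC baz by 5): bar unchanged
  event 3 (t=17: INC foo by 12): bar unchanged
  event 4 (t=24: INC baz by 1): bar unchanged
  event 5 (t=31: DEC baz by 8): bar unchanged
  event 6 (t=35: DEC foo by 14): bar unchanged
  event 7 (t=37: SET foo = 48): bar unchanged
  event 8 (t=46: DEL foo): bar unchanged
  event 9 (t=53: DEC foo by 8): bar unchanged
  event 10 (t=57: INC baz by 4): bar unchanged
  event 11 (t=59: SET foo = 5): bar unchanged
Final: bar = -7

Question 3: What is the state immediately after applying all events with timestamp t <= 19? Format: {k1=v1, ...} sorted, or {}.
Apply events with t <= 19 (3 events):
  after event 1 (t=5: DEC bar by 7): {bar=-7}
  after event 2 (t=11: INC baz by 5): {bar=-7, baz=5}
  after event 3 (t=17: INC foo by 12): {bar=-7, baz=5, foo=12}

Answer: {bar=-7, baz=5, foo=12}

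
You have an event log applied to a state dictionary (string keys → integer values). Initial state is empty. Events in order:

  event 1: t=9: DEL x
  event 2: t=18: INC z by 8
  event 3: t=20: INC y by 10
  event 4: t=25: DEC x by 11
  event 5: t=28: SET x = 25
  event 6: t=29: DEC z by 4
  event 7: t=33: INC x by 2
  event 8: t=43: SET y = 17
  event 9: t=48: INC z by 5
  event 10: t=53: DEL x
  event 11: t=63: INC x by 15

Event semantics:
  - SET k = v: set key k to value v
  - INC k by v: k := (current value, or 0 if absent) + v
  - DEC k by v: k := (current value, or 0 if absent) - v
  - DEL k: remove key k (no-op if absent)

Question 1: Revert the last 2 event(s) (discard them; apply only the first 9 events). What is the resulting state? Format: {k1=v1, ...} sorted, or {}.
Answer: {x=27, y=17, z=9}

Derivation:
Keep first 9 events (discard last 2):
  after event 1 (t=9: DEL x): {}
  after event 2 (t=18: INC z by 8): {z=8}
  after event 3 (t=20: INC y by 10): {y=10, z=8}
  after event 4 (t=25: DEC x by 11): {x=-11, y=10, z=8}
  after event 5 (t=28: SET x = 25): {x=25, y=10, z=8}
  after event 6 (t=29: DEC z by 4): {x=25, y=10, z=4}
  after event 7 (t=33: INC x by 2): {x=27, y=10, z=4}
  after event 8 (t=43: SET y = 17): {x=27, y=17, z=4}
  after event 9 (t=48: INC z by 5): {x=27, y=17, z=9}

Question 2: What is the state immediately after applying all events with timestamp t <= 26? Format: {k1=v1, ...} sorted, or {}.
Answer: {x=-11, y=10, z=8}

Derivation:
Apply events with t <= 26 (4 events):
  after event 1 (t=9: DEL x): {}
  after event 2 (t=18: INC z by 8): {z=8}
  after event 3 (t=20: INC y by 10): {y=10, z=8}
  after event 4 (t=25: DEC x by 11): {x=-11, y=10, z=8}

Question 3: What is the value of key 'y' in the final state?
Track key 'y' through all 11 events:
  event 1 (t=9: DEL x): y unchanged
  event 2 (t=18: INC z by 8): y unchanged
  event 3 (t=20: INC y by 10): y (absent) -> 10
  event 4 (t=25: DEC x by 11): y unchanged
  event 5 (t=28: SET x = 25): y unchanged
  event 6 (t=29: DEC z by 4): y unchanged
  event 7 (t=33: INC x by 2): y unchanged
  event 8 (t=43: SET y = 17): y 10 -> 17
  event 9 (t=48: INC z by 5): y unchanged
  event 10 (t=53: DEL x): y unchanged
  event 11 (t=63: INC x by 15): y unchanged
Final: y = 17

Answer: 17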